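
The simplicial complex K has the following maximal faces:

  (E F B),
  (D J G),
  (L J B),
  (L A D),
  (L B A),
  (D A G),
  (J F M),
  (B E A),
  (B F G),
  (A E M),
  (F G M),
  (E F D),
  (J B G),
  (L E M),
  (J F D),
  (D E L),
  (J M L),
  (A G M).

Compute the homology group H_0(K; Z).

H_0 ≅ Z.

Take the total order A < B < D < E < F < G < J < L < M on the vertex set. Then K (dimension 2) consists of the simplices:

  0-simplices (9): A, B, D, E, F, G, J, L, M
  1-simplices (27): AB, AD, AE, AG, AL, AM, BE, BF, BG, BJ, BL, DE, DF, DG, DJ, DL, EF, EL, EM, FG, FJ, FM, GJ, GM, JL, JM, LM
  2-simplices (18): ABE, ABL, ADG, ADL, AEM, AGM, BEF, BFG, BGJ, BJL, DEF, DEL, DFJ, DGJ, ELM, FGM, FJM, JLM

Hence C_0 ≅ Z^9, C_1 ≅ Z^27, C_2 ≅ Z^18.

Boundary ∂_1: C_1 → C_0 is given by ∂[p,q] = [q] − [p].
This gives a 9×27 integer matrix of rank 8; reducing to Smith normal form yields diagonal entries (1,1,1,1,1,1,1,1).

The boundary map ∂_2: C_2 → C_1 maps a triangle to the signed sum of its edges. For instance
  ∂BEF = EF − BF + BE,
  ∂DFJ = FJ − DJ + DF.
This gives a 27×18 integer matrix of rank 18; reducing to Smith normal form yields diagonal entries (1,1,1,1,1,1,1,1,1,1,1,1,1,1,1,1,1,2).

Reading off H_k = ker ∂_k / im ∂_{k+1}:

  H_0: rank C_0 − rank ∂_1 = 9 − 8 = 1, and the invariant factors of ∂_1 are all 1, so H_0 = Z.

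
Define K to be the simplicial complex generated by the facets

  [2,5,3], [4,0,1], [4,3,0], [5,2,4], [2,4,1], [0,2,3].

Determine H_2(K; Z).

H_2 ≅ 0.

Take the total order 0 < 1 < 2 < 3 < 4 < 5 on the vertex set. Then K (dimension 2) consists of the simplices:

  0-simplices (6): [0], [1], [2], [3], [4], [5]
  1-simplices (12): [0,1], [0,2], [0,3], [0,4], [1,2], [1,4], [2,3], [2,4], [2,5], [3,4], [3,5], [4,5]
  2-simplices (6): [0,1,4], [0,2,3], [0,3,4], [1,2,4], [2,3,5], [2,4,5]

Hence C_0 ≅ Z^6, C_1 ≅ Z^12, C_2 ≅ Z^6.

The boundary map ∂_1: C_1 → C_0 sends each edge [p,q] (with p < q) to q − p. For instance
  ∂[1,2] = [2] − [1].
The 6×12 boundary matrix has rank 5 and Smith normal form diag(1,1,1,1,1).

The boundary map ∂_2: C_2 → C_1 maps a triangle to the signed sum of its edges. For instance
  ∂[0,2,3] = [2,3] − [0,3] + [0,2],
  ∂[0,1,4] = [1,4] − [0,4] + [0,1].
The resulting 12×6 matrix has rank 6, and its Smith normal form has invariant factors (1,1,1,1,1,1).

From H_k ≅ ker(∂_k) / im(∂_{k+1}) we obtain:

  H_2: rank ker ∂_2 − rank ∂_3 = (6 − 6) − 0 = 0, and there is no ∂_3, so H_2 ≅ 0.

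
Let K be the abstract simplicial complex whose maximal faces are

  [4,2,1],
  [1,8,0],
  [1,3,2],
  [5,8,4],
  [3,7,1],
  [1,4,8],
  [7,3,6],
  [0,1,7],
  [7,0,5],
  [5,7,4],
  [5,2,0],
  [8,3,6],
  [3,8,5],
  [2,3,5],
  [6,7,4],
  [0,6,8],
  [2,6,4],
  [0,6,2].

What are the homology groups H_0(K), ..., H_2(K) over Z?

We work with the vertex ordering 0 < 1 < 2 < 3 < 4 < 5 < 6 < 7 < 8. The simplices of K, each written with vertices in increasing order, are:

  0-simplices (9): [0], [1], [2], [3], [4], [5], [6], [7], [8]
  1-simplices (27): (27 of them)
  2-simplices (18): [0,1,7], [0,1,8], [0,2,5], [0,2,6], [0,5,7], [0,6,8], [1,2,3], [1,2,4], [1,3,7], [1,4,8], [2,3,5], [2,4,6], [3,5,8], [3,6,7], [3,6,8], [4,5,7], [4,5,8], [4,6,7]

Hence C_0 ≅ Z^9, C_1 ≅ Z^27, C_2 ≅ Z^18.

The boundary map ∂_1: C_1 → C_0 maps an edge to its endpoints' difference, ∂[p,q] = q − p. For instance
  ∂[2,5] = [5] − [2].
As a 9×27 matrix over Z this has rank 8, with invariant factors (1,1,1,1,1,1,1,1).

∂_2: C_2 → C_1 sends each 2-simplex [p,q,r] to [q,r] − [p,r] + [p,q]. For instance
  ∂[1,2,3] = [2,3] − [1,3] + [1,2],
  ∂[4,5,8] = [5,8] − [4,8] + [4,5].
The 27×18 boundary matrix has rank 17 and Smith normal form diag(1,1,1,1,1,1,1,1,1,1,1,1,1,1,1,1,1).

Computing H_k = (kernel of ∂_k) / (image of ∂_{k+1}):

  H_0: rank C_0 − rank ∂_1 = 9 − 8 = 1, and the invariant factors of ∂_1 are all 1, so H_0 = Z.
  H_1: rank ker ∂_1 − rank ∂_2 = (27 − 8) − 17 = 2, and the invariant factors of ∂_2 are all 1, so H_1 = Z^2.
  H_2: rank ker ∂_2 − rank ∂_3 = (18 − 17) − 0 = 1, and there is no ∂_3, so H_2 = Z.

H_0 ≅ Z,  H_1 ≅ Z^2,  H_2 ≅ Z.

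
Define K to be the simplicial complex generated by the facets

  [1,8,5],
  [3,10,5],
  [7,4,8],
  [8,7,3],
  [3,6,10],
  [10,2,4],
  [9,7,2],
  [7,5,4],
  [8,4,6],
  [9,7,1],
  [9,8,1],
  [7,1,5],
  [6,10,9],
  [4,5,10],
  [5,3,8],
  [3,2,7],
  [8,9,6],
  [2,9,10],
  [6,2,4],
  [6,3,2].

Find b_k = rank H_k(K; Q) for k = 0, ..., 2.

Take the total order 1 < 2 < 3 < 4 < 5 < 6 < 7 < 8 < 9 < 10 on the vertex set. Then K (dimension 2) consists of the simplices:

  0-simplices (10): [1], [2], [3], [4], [5], [6], [7], [8], [9], [10]
  1-simplices (30): (30 of them)
  2-simplices (20): (20 of them)

so the chain groups are C_0 ≅ Z^10, C_1 ≅ Z^30, C_2 ≅ Z^20.

Boundary ∂_1: C_1 → C_0 maps an edge to its endpoints' difference, ∂[p,q] = q − p.
The 10×30 boundary matrix has rank 9 and Smith normal form diag(1,1,1,1,1,1,1,1,1).

∂_2: C_2 → C_1 maps a triangle to the signed sum of its edges. For instance
  ∂[6,8,9] = [8,9] − [6,9] + [6,8],
  ∂[4,6,8] = [6,8] − [4,8] + [4,6].
The resulting 30×20 matrix has rank 20, and its Smith normal form has invariant factors (1,1,1,1,1,1,1,1,1,1,1,1,1,1,1,1,1,1,1,2).

Computing H_k = (kernel of ∂_k) / (image of ∂_{k+1}):

  H_0: rank C_0 − rank ∂_1 = 10 − 9 = 1, and the invariant factors of ∂_1 are all 1, so H_0 = Z.
  H_1: rank ker ∂_1 − rank ∂_2 = (30 − 9) − 20 = 1, and ∂_2 has invariant factor 2 > 1, so H_1 = Z ⊕ Z/2Z.
  H_2: rank ker ∂_2 − rank ∂_3 = (20 − 20) − 0 = 0, and there is no ∂_3, so H_2 = 0.

Hence the Betti numbers are b_0 = 1, b_1 = 1, b_2 = 0.

b_0 = 1, b_1 = 1, b_2 = 0.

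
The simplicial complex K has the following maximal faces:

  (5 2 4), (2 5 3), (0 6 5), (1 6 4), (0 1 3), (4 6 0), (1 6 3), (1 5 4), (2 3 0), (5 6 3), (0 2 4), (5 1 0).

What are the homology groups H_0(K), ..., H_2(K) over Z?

H_0 = Z,  H_1 = Z/2,  H_2 = 0.

Take the total order 0 < 1 < 2 < 3 < 4 < 5 < 6 on the vertex set. Then K (dimension 2) consists of the simplices:

  0-simplices (7): [0], [1], [2], [3], [4], [5], [6]
  1-simplices (18): [0,1], [0,2], [0,3], [0,4], [0,5], [0,6], [1,3], [1,4], [1,5], [1,6], [2,3], [2,4], [2,5], [3,5], [3,6], [4,5], [4,6], [5,6]
  2-simplices (12): [0,1,3], [0,1,5], [0,2,3], [0,2,4], [0,4,6], [0,5,6], [1,3,6], [1,4,5], [1,4,6], [2,3,5], [2,4,5], [3,5,6]

so the chain groups are C_0 ≅ Z^7, C_1 ≅ Z^18, C_2 ≅ Z^12.

The boundary map ∂_1: C_1 → C_0 sends each edge [p,q] (with p < q) to q − p.
The resulting 7×18 matrix has rank 6, and its Smith normal form has invariant factors (1,1,1,1,1,1).

∂_2: C_2 → C_1 maps a triangle to the signed sum of its edges. For instance
  ∂[1,4,6] = [4,6] − [1,6] + [1,4],
  ∂[2,3,5] = [3,5] − [2,5] + [2,3].
The resulting 18×12 matrix has rank 12, and its Smith normal form has invariant factors (1,1,1,1,1,1,1,1,1,1,1,2).

Computing H_k = (kernel of ∂_k) / (image of ∂_{k+1}):

  H_0: rank C_0 − rank ∂_1 = 7 − 6 = 1, and the invariant factors of ∂_1 are all 1, so H_0 ≅ Z.
  H_1: rank ker ∂_1 − rank ∂_2 = (18 − 6) − 12 = 0, and ∂_2 has invariant factor 2 > 1, so H_1 ≅ Z/2.
  H_2: rank ker ∂_2 − rank ∂_3 = (12 − 12) − 0 = 0, and there is no ∂_3, so H_2 ≅ 0.

As a check, the Euler characteristic is 7 − 18 + 12 = 1, which agrees with 1 − 0 + 0 = 1.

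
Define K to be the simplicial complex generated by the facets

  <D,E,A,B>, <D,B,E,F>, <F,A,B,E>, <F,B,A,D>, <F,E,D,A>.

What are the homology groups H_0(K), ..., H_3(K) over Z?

Fix the vertex order A < B < D < E < F and write every simplex with vertices in increasing order. Then dim K = 3 and the simplices of K are:

  0-simplices (5): A, B, D, E, F
  1-simplices (10): AB, AD, AE, AF, BD, BE, BF, DE, DF, EF
  2-simplices (10): ABD, ABE, ABF, ADE, ADF, AEF, BDE, BDF, BEF, DEF
  3-simplices (5): ABDE, ABDF, ABEF, ADEF, BDEF

so the chain groups are C_0 ≅ Z^5, C_1 ≅ Z^10, C_2 ≅ Z^10, C_3 ≅ Z^5.

∂_1: C_1 → C_0 is given by ∂[p,q] = [q] − [p].
This gives a 5×10 integer matrix of rank 4; reducing to Smith normal form yields diagonal entries (1,1,1,1).

Boundary ∂_2: C_2 → C_1 acts by ∂[p,q,r] = [q,r] − [p,r] + [p,q]. For instance
  ∂BDE = DE − BE + BD,
  ∂BEF = EF − BF + BE.
The 10×10 boundary matrix has rank 6 and Smith normal form diag(1,1,1,1,1,1).

Boundary ∂_3: C_3 → C_2 sends each 3-simplex σ to the alternating sum Σ_i (−1)^i (σ with its i-th vertex removed). For instance
  ∂BDEF = DEF − BEF + BDF − BDE,
  ∂ADEF = DEF − AEF + ADF − ADE.
This gives a 10×5 integer matrix of rank 4; reducing to Smith normal form yields diagonal entries (1,1,1,1).

Computing H_k = (kernel of ∂_k) / (image of ∂_{k+1}):

  H_0: rank C_0 − rank ∂_1 = 5 − 4 = 1, and the invariant factors of ∂_1 are all 1, so H_0 = Z.
  H_1: rank ker ∂_1 − rank ∂_2 = (10 − 4) − 6 = 0, and the invariant factors of ∂_2 are all 1, so H_1 = 0.
  H_2: rank ker ∂_2 − rank ∂_3 = (10 − 6) − 4 = 0, and the invariant factors of ∂_3 are all 1, so H_2 = 0.
  H_3: rank ker ∂_3 − rank ∂_4 = (5 − 4) − 0 = 1, and there is no ∂_4, so H_3 = Z.

As a check, the Euler characteristic is 5 − 10 + 10 − 5 = 0, which agrees with 1 − 0 + 0 − 1 = 0.

H_0 = Z,  H_1 = 0,  H_2 = 0,  H_3 = Z.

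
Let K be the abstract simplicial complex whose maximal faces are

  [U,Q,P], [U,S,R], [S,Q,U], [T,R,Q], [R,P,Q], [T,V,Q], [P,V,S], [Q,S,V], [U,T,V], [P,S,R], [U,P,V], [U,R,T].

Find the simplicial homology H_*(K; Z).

H_0 ≅ Z,  H_1 ≅ Z/2,  H_2 = 0.

Order the vertices as P < Q < R < S < T < U < V. Listing each simplex with vertices in this order, K has dimension 2 with simplices:

  0-simplices (7): P, Q, R, S, T, U, V
  1-simplices (18): PQ, PR, PS, PU, PV, QR, QS, QT, QU, QV, RS, RT, RU, SU, SV, TU, TV, UV
  2-simplices (12): PQR, PQU, PRS, PSV, PUV, QRT, QSU, QSV, QTV, RSU, RTU, TUV

giving chain groups C_0 ≅ Z^7, C_1 ≅ Z^18, C_2 ≅ Z^12.

The boundary map ∂_1: C_1 → C_0 sends each edge [p,q] (with p < q) to q − p. For instance
  ∂SV = V − S.
The resulting 7×18 matrix has rank 6, and its Smith normal form has invariant factors (1,1,1,1,1,1).

Boundary ∂_2: C_2 → C_1 sends each 2-simplex [p,q,r] to [q,r] − [p,r] + [p,q]. For instance
  ∂PSV = SV − PV + PS,
  ∂RSU = SU − RU + RS.
The 18×12 boundary matrix has rank 12 and Smith normal form diag(1,1,1,1,1,1,1,1,1,1,1,2).

Now H_k = ker ∂_k / im ∂_{k+1}, so:

  H_0: rank C_0 − rank ∂_1 = 7 − 6 = 1, and the invariant factors of ∂_1 are all 1, so H_0 = Z.
  H_1: rank ker ∂_1 − rank ∂_2 = (18 − 6) − 12 = 0, and ∂_2 has invariant factor 2 > 1, so H_1 = Z/2.
  H_2: rank ker ∂_2 − rank ∂_3 = (12 − 12) − 0 = 0, and there is no ∂_3, so H_2 = 0.

(K is a triangulation of the real projective plane RP^2.)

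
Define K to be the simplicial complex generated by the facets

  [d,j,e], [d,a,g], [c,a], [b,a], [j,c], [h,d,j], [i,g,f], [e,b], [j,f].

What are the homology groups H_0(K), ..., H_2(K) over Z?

H_0 ≅ Z,  H_1 ≅ Z^3,  H_2 = 0.

We work with the vertex ordering a < b < c < d < e < f < g < h < i < j. The simplices of K, each written with vertices in increasing order, are:

  0-simplices (10): a, b, c, d, e, f, g, h, i, j
  1-simplices (16): ab, ac, ad, ag, be, cj, de, dg, dh, dj, ej, fg, fi, fj, gi, hj
  2-simplices (4): adg, dej, dhj, fgi

so the chain groups are C_0 ≅ Z^10, C_1 ≅ Z^16, C_2 ≅ Z^4.

The boundary map ∂_1: C_1 → C_0 is given by ∂[p,q] = [q] − [p].
This gives a 10×16 integer matrix of rank 9; reducing to Smith normal form yields diagonal entries (1,1,1,1,1,1,1,1,1).

The boundary map ∂_2: C_2 → C_1 maps a triangle to the signed sum of its edges. For instance
  ∂adg = dg − ag + ad,
  ∂dhj = hj − dj + dh.
This gives a 16×4 integer matrix of rank 4; reducing to Smith normal form yields diagonal entries (1,1,1,1).

Reading off H_k = ker ∂_k / im ∂_{k+1}:

  H_0: rank C_0 − rank ∂_1 = 10 − 9 = 1, and the invariant factors of ∂_1 are all 1, so H_0 = Z.
  H_1: rank ker ∂_1 − rank ∂_2 = (16 − 9) − 4 = 3, and the invariant factors of ∂_2 are all 1, so H_1 = Z^3.
  H_2: rank ker ∂_2 − rank ∂_3 = (4 − 4) − 0 = 0, and there is no ∂_3, so H_2 = 0.

As a check, the Euler characteristic is 10 − 16 + 4 = -2, which agrees with 1 − 3 + 0 = -2.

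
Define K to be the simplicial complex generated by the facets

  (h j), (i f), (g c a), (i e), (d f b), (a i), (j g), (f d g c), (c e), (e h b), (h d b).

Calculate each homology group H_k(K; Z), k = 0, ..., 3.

H_0 ≅ Z,  H_1 ≅ Z^4,  H_2 = 0,  H_3 = 0.

Fix the vertex order a < b < c < d < e < f < g < h < i < j and write every simplex with vertices in increasing order. Then dim K = 3 and the simplices of K are:

  0-simplices (10): a, b, c, d, e, f, g, h, i, j
  1-simplices (20): ac, ag, ai, bd, be, bf, bh, cd, ce, cf, cg, df, dg, dh, eh, ei, fg, fi, gj, hj
  2-simplices (8): acg, bdf, bdh, beh, cdf, cdg, cfg, dfg
  3-simplices (1): cdfg

Hence C_0 ≅ Z^10, C_1 ≅ Z^20, C_2 ≅ Z^8, C_3 ≅ Z^1.

The boundary map ∂_1: C_1 → C_0 sends each edge [p,q] (with p < q) to q − p. For instance
  ∂bh = h − b.
This gives a 10×20 integer matrix of rank 9; reducing to Smith normal form yields diagonal entries (1,1,1,1,1,1,1,1,1).

Boundary ∂_2: C_2 → C_1 sends each 2-simplex [p,q,r] to [q,r] − [p,r] + [p,q]. For instance
  ∂bdf = df − bf + bd,
  ∂cfg = fg − cg + cf.
As a 20×8 matrix over Z this has rank 7, with invariant factors (1,1,1,1,1,1,1).

The boundary map ∂_3: C_3 → C_2 sends each 3-simplex σ to the alternating sum Σ_i (−1)^i (σ with its i-th vertex removed). For instance
  ∂cdfg = dfg − cfg + cdg − cdf.
The resulting 8×1 matrix has rank 1, and its Smith normal form has invariant factors (1).

Computing H_k = (kernel of ∂_k) / (image of ∂_{k+1}):

  H_0: rank C_0 − rank ∂_1 = 10 − 9 = 1, and the invariant factors of ∂_1 are all 1, so H_0 = Z.
  H_1: rank ker ∂_1 − rank ∂_2 = (20 − 9) − 7 = 4, and the invariant factors of ∂_2 are all 1, so H_1 = Z^4.
  H_2: rank ker ∂_2 − rank ∂_3 = (8 − 7) − 1 = 0, and the invariant factors of ∂_3 are all 1, so H_2 = 0.
  H_3: rank ker ∂_3 − rank ∂_4 = (1 − 1) − 0 = 0, and there is no ∂_4, so H_3 = 0.

As a check, the Euler characteristic is 10 − 20 + 8 − 1 = -3, which agrees with 1 − 4 + 0 − 0 = -3.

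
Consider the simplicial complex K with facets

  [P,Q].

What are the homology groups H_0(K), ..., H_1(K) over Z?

H_0 ≅ Z,  H_1 = 0.

Fix the vertex order P < Q and write every simplex with vertices in increasing order. Then dim K = 1 and the simplices of K are:

  0-simplices (2): P, Q
  1-simplices (1): PQ

Hence C_0 ≅ Z^2, C_1 ≅ Z^1.

∂_1: C_1 → C_0 sends each edge [p,q] (with p < q) to q − p.
As a 2×1 matrix over Z this has rank 1, with invariant factors (1).

Computing H_k = (kernel of ∂_k) / (image of ∂_{k+1}):

  H_0: rank C_0 − rank ∂_1 = 2 − 1 = 1, and the invariant factors of ∂_1 are all 1, so H_0 = Z.
  H_1: rank ker ∂_1 − rank ∂_2 = (1 − 1) − 0 = 0, and there is no ∂_2, so H_1 = 0.

As a check, the Euler characteristic is 2 − 1 = 1, which agrees with 1 − 0 = 1.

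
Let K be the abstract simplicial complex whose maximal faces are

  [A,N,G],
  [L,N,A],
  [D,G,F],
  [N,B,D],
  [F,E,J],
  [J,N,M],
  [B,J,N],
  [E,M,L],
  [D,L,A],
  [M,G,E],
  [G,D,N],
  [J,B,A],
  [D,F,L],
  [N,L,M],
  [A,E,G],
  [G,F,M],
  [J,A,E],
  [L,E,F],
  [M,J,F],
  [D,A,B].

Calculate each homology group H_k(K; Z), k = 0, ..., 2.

H_0 ≅ Z,  H_1 ≅ Z ⊕ Z/2Z,  H_2 = 0.

Take the total order A < B < D < E < F < G < J < L < M < N on the vertex set. Then K (dimension 2) consists of the simplices:

  0-simplices (10): A, B, D, E, F, G, J, L, M, N
  1-simplices (30): AB, AD, AE, AG, AJ, AL, AN, BD, BJ, BN, DF, DG, DL, DN, EF, EG, EJ, EL, EM, FG, FJ, FL, FM, GM, GN, JM, JN, LM, LN, MN
  2-simplices (20): ABD, ABJ, ADL, AEG, AEJ, AGN, ALN, BDN, BJN, DFG, DFL, DGN, EFJ, EFL, EGM, ELM, FGM, FJM, JMN, LMN

Hence C_0 ≅ Z^10, C_1 ≅ Z^30, C_2 ≅ Z^20.

Boundary ∂_1: C_1 → C_0 maps an edge to its endpoints' difference, ∂[p,q] = q − p. For instance
  ∂MN = N − M.
The resulting 10×30 matrix has rank 9, and its Smith normal form has invariant factors (1,1,1,1,1,1,1,1,1).

Boundary ∂_2: C_2 → C_1 maps a triangle to the signed sum of its edges. For instance
  ∂FGM = GM − FM + FG,
  ∂DFL = FL − DL + DF.
This gives a 30×20 integer matrix of rank 20; reducing to Smith normal form yields diagonal entries (1,1,1,1,1,1,1,1,1,1,1,1,1,1,1,1,1,1,1,2).

Computing H_k = (kernel of ∂_k) / (image of ∂_{k+1}):

  H_0: rank C_0 − rank ∂_1 = 10 − 9 = 1, and the invariant factors of ∂_1 are all 1, so H_0 = Z.
  H_1: rank ker ∂_1 − rank ∂_2 = (30 − 9) − 20 = 1, and ∂_2 has invariant factor 2 > 1, so H_1 = Z ⊕ Z/2Z.
  H_2: rank ker ∂_2 − rank ∂_3 = (20 − 20) − 0 = 0, and there is no ∂_3, so H_2 = 0.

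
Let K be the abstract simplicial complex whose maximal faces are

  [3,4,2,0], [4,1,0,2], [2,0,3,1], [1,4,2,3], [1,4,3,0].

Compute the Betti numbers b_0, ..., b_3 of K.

b_0 = 1, b_1 = 0, b_2 = 0, b_3 = 1.

Fix the vertex order 0 < 1 < 2 < 3 < 4 and write every simplex with vertices in increasing order. Then dim K = 3 and the simplices of K are:

  0-simplices (5): [0], [1], [2], [3], [4]
  1-simplices (10): [0,1], [0,2], [0,3], [0,4], [1,2], [1,3], [1,4], [2,3], [2,4], [3,4]
  2-simplices (10): [0,1,2], [0,1,3], [0,1,4], [0,2,3], [0,2,4], [0,3,4], [1,2,3], [1,2,4], [1,3,4], [2,3,4]
  3-simplices (5): [0,1,2,3], [0,1,2,4], [0,1,3,4], [0,2,3,4], [1,2,3,4]

Hence C_0 ≅ Z^5, C_1 ≅ Z^10, C_2 ≅ Z^10, C_3 ≅ Z^5.

The boundary map ∂_1: C_1 → C_0 maps an edge to its endpoints' difference, ∂[p,q] = q − p. For instance
  ∂[2,3] = [3] − [2].
This gives a 5×10 integer matrix of rank 4; reducing to Smith normal form yields diagonal entries (1,1,1,1).

The boundary map ∂_2: C_2 → C_1 sends each 2-simplex [p,q,r] to [q,r] − [p,r] + [p,q]. For instance
  ∂[1,2,4] = [2,4] − [1,4] + [1,2],
  ∂[0,1,3] = [1,3] − [0,3] + [0,1].
The 10×10 boundary matrix has rank 6 and Smith normal form diag(1,1,1,1,1,1).

∂_3: C_3 → C_2 sends each 3-simplex σ to the alternating sum Σ_i (−1)^i (σ with its i-th vertex removed). For instance
  ∂[0,1,3,4] = [1,3,4] − [0,3,4] + [0,1,4] − [0,1,3],
  ∂[1,2,3,4] = [2,3,4] − [1,3,4] + [1,2,4] − [1,2,3].
The resulting 10×5 matrix has rank 4, and its Smith normal form has invariant factors (1,1,1,1).

Reading off H_k = ker ∂_k / im ∂_{k+1}:

  H_0: rank C_0 − rank ∂_1 = 5 − 4 = 1, and the invariant factors of ∂_1 are all 1, so H_0 = Z.
  H_1: rank ker ∂_1 − rank ∂_2 = (10 − 4) − 6 = 0, and the invariant factors of ∂_2 are all 1, so H_1 = 0.
  H_2: rank ker ∂_2 − rank ∂_3 = (10 − 6) − 4 = 0, and the invariant factors of ∂_3 are all 1, so H_2 = 0.
  H_3: rank ker ∂_3 − rank ∂_4 = (5 − 4) − 0 = 1, and there is no ∂_4, so H_3 = Z.

(K is a triangulation of the 3-sphere S^3.)

Hence the Betti numbers are b_0 = 1, b_1 = 0, b_2 = 0, b_3 = 1.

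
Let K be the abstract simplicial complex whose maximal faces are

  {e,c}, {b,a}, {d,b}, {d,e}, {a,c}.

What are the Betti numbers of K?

K has 5 vertices, 5 edges.
rank ∂_0 = 0, rank ∂_1 = 4 ⇒ b_0 = 5 − 0 − 4 = 1; all invariant factors of ∂_1 are 1 so no torsion. So H_0 ≅ Z.
rank ∂_1 = 4, rank ∂_2 = 0 ⇒ b_1 = 5 − 4 − 0 = 1. So H_1 ≅ Z.

b_0 = 1, b_1 = 1.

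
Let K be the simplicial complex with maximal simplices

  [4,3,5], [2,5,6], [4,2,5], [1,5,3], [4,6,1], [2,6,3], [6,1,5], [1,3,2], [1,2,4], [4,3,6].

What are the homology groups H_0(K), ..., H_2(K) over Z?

Take the total order 1 < 2 < 3 < 4 < 5 < 6 on the vertex set. Then K (dimension 2) consists of the simplices:

  0-simplices (6): [1], [2], [3], [4], [5], [6]
  1-simplices (15): [1,2], [1,3], [1,4], [1,5], [1,6], [2,3], [2,4], [2,5], [2,6], [3,4], [3,5], [3,6], [4,5], [4,6], [5,6]
  2-simplices (10): [1,2,3], [1,2,4], [1,3,5], [1,4,6], [1,5,6], [2,3,6], [2,4,5], [2,5,6], [3,4,5], [3,4,6]

giving chain groups C_0 ≅ Z^6, C_1 ≅ Z^15, C_2 ≅ Z^10.

Boundary ∂_1: C_1 → C_0 is given by ∂[p,q] = [q] − [p].
The 6×15 boundary matrix has rank 5 and Smith normal form diag(1,1,1,1,1).

Boundary ∂_2: C_2 → C_1 maps a triangle to the signed sum of its edges. For instance
  ∂[3,4,6] = [4,6] − [3,6] + [3,4],
  ∂[2,5,6] = [5,6] − [2,6] + [2,5].
As a 15×10 matrix over Z this has rank 10, with invariant factors (1,1,1,1,1,1,1,1,1,2).

From H_k ≅ ker(∂_k) / im(∂_{k+1}) we obtain:

  H_0: rank C_0 − rank ∂_1 = 6 − 5 = 1, and the invariant factors of ∂_1 are all 1, so H_0 = Z.
  H_1: rank ker ∂_1 − rank ∂_2 = (15 − 5) − 10 = 0, and ∂_2 has invariant factor 2 > 1, so H_1 = Z/2.
  H_2: rank ker ∂_2 − rank ∂_3 = (10 − 10) − 0 = 0, and there is no ∂_3, so H_2 = 0.

(K is a triangulation of the real projective plane RP^2.)

H_0 ≅ Z,  H_1 ≅ Z/2,  H_2 = 0.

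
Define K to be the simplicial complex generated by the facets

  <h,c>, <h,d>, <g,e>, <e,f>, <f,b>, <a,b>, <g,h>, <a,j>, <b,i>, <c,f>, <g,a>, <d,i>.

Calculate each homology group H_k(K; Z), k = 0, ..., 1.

H_0 = Z,  H_1 = Z^3.

Order the vertices as a < b < c < d < e < f < g < h < i < j. Listing each simplex with vertices in this order, K has dimension 1 with simplices:

  0-simplices (10): a, b, c, d, e, f, g, h, i, j
  1-simplices (12): ab, ag, aj, bf, bi, cf, ch, dh, di, ef, eg, gh

giving chain groups C_0 ≅ Z^10, C_1 ≅ Z^12.

The boundary map ∂_1: C_1 → C_0 is given by ∂[p,q] = [q] − [p]. For instance
  ∂ab = b − a.
The resulting 10×12 matrix has rank 9, and its Smith normal form has invariant factors (1,1,1,1,1,1,1,1,1).

From H_k ≅ ker(∂_k) / im(∂_{k+1}) we obtain:

  H_0: rank C_0 − rank ∂_1 = 10 − 9 = 1, and the invariant factors of ∂_1 are all 1, so H_0 ≅ Z.
  H_1: rank ker ∂_1 − rank ∂_2 = (12 − 9) − 0 = 3, and there is no ∂_2, so H_1 ≅ Z^3.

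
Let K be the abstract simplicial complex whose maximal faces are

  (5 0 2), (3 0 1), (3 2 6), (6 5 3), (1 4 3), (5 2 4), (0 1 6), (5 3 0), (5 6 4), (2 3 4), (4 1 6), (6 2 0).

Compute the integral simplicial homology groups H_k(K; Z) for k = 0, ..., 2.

Take the total order 0 < 1 < 2 < 3 < 4 < 5 < 6 on the vertex set. Then K (dimension 2) consists of the simplices:

  0-simplices (7): [0], [1], [2], [3], [4], [5], [6]
  1-simplices (18): [0,1], [0,2], [0,3], [0,5], [0,6], [1,3], [1,4], [1,6], [2,3], [2,4], [2,5], [2,6], [3,4], [3,5], [3,6], [4,5], [4,6], [5,6]
  2-simplices (12): [0,1,3], [0,1,6], [0,2,5], [0,2,6], [0,3,5], [1,3,4], [1,4,6], [2,3,4], [2,3,6], [2,4,5], [3,5,6], [4,5,6]

so the chain groups are C_0 ≅ Z^7, C_1 ≅ Z^18, C_2 ≅ Z^12.

The boundary map ∂_1: C_1 → C_0 maps an edge to its endpoints' difference, ∂[p,q] = q − p. For instance
  ∂[1,4] = [4] − [1].
As a 7×18 matrix over Z this has rank 6, with invariant factors (1,1,1,1,1,1).

Boundary ∂_2: C_2 → C_1 acts by ∂[p,q,r] = [q,r] − [p,r] + [p,q]. For instance
  ∂[0,2,6] = [2,6] − [0,6] + [0,2],
  ∂[1,4,6] = [4,6] − [1,6] + [1,4].
This gives a 18×12 integer matrix of rank 12; reducing to Smith normal form yields diagonal entries (1,1,1,1,1,1,1,1,1,1,1,2).

Reading off H_k = ker ∂_k / im ∂_{k+1}:

  H_0: rank C_0 − rank ∂_1 = 7 − 6 = 1, and the invariant factors of ∂_1 are all 1, so H_0 = Z.
  H_1: rank ker ∂_1 − rank ∂_2 = (18 − 6) − 12 = 0, and ∂_2 has invariant factor 2 > 1, so H_1 = Z_2.
  H_2: rank ker ∂_2 − rank ∂_3 = (12 − 12) − 0 = 0, and there is no ∂_3, so H_2 = 0.

As a check, the Euler characteristic is 7 − 18 + 12 = 1, which agrees with 1 − 0 + 0 = 1.

H_0 = Z,  H_1 = Z_2,  H_2 = 0.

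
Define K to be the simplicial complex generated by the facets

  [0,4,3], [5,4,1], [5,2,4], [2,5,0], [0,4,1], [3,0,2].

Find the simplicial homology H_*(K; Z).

Take the total order 0 < 1 < 2 < 3 < 4 < 5 on the vertex set. Then K (dimension 2) consists of the simplices:

  0-simplices (6): [0], [1], [2], [3], [4], [5]
  1-simplices (12): [0,1], [0,2], [0,3], [0,4], [0,5], [1,4], [1,5], [2,3], [2,4], [2,5], [3,4], [4,5]
  2-simplices (6): [0,1,4], [0,2,3], [0,2,5], [0,3,4], [1,4,5], [2,4,5]

giving chain groups C_0 ≅ Z^6, C_1 ≅ Z^12, C_2 ≅ Z^6.

∂_1: C_1 → C_0 is given by ∂[p,q] = [q] − [p].
The 6×12 boundary matrix has rank 5 and Smith normal form diag(1,1,1,1,1).

∂_2: C_2 → C_1 sends each 2-simplex [p,q,r] to [q,r] − [p,r] + [p,q]. For instance
  ∂[0,2,3] = [2,3] − [0,3] + [0,2],
  ∂[0,1,4] = [1,4] − [0,4] + [0,1].
The 12×6 boundary matrix has rank 6 and Smith normal form diag(1,1,1,1,1,1).

Reading off H_k = ker ∂_k / im ∂_{k+1}:

  H_0: rank C_0 − rank ∂_1 = 6 − 5 = 1, and the invariant factors of ∂_1 are all 1, so H_0 = Z.
  H_1: rank ker ∂_1 − rank ∂_2 = (12 − 5) − 6 = 1, and the invariant factors of ∂_2 are all 1, so H_1 = Z.
  H_2: rank ker ∂_2 − rank ∂_3 = (6 − 6) − 0 = 0, and there is no ∂_3, so H_2 = 0.

As a check, the Euler characteristic is 6 − 12 + 6 = 0, which agrees with 1 − 1 + 0 = 0.
(K is a triangulation of the cylinder S^1 x I.)

H_0 = Z,  H_1 = Z,  H_2 = 0.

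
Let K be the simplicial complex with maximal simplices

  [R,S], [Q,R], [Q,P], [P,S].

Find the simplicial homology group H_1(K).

H_1 ≅ Z.

K has 4 vertices, 4 edges.
rank ∂_1 = 3, rank ∂_2 = 0 ⇒ b_1 = 4 − 3 − 0 = 1. So H_1 = Z.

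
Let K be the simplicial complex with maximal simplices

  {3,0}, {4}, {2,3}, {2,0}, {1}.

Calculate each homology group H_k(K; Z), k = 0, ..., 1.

We work with the vertex ordering 0 < 1 < 2 < 3 < 4. The simplices of K, each written with vertices in increasing order, are:

  0-simplices (5): [0], [1], [2], [3], [4]
  1-simplices (3): [0,2], [0,3], [2,3]

Hence C_0 ≅ Z^5, C_1 ≅ Z^3.

The boundary map ∂_1: C_1 → C_0 is given by ∂[p,q] = [q] − [p]. For instance
  ∂[2,3] = [3] − [2].
The 5×3 boundary matrix has rank 2 and Smith normal form diag(1,1).

Reading off H_k = ker ∂_k / im ∂_{k+1}:

  H_0: rank C_0 − rank ∂_1 = 5 − 2 = 3, and the invariant factors of ∂_1 are all 1, so H_0 = Z^3.
  H_1: rank ker ∂_1 − rank ∂_2 = (3 − 2) − 0 = 1, and there is no ∂_2, so H_1 = Z.

As a check, the Euler characteristic is 5 − 3 = 2, which agrees with 3 − 1 = 2.

H_0 ≅ Z^3,  H_1 ≅ Z.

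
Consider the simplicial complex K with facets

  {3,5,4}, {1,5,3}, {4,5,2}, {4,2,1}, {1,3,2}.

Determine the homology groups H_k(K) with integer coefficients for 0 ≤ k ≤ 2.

K has 5 vertices, 10 edges, 5 triangles.
rank ∂_0 = 0, rank ∂_1 = 4 ⇒ b_0 = 5 − 0 − 4 = 1; all invariant factors of ∂_1 are 1 so no torsion. So H_0 = Z.
rank ∂_1 = 4, rank ∂_2 = 5 ⇒ b_1 = 10 − 4 − 5 = 1; all invariant factors of ∂_2 are 1 so no torsion. So H_1 = Z.
rank ∂_2 = 5, rank ∂_3 = 0 ⇒ b_2 = 5 − 5 − 0 = 0. So H_2 = 0.

H_0 = Z,  H_1 = Z,  H_2 = 0.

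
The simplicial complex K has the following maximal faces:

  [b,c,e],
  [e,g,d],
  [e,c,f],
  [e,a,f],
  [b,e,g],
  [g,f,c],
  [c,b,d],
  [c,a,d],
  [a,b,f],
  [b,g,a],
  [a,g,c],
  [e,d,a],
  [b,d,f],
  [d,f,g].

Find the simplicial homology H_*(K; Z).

H_0 ≅ Z,  H_1 ≅ Z^2,  H_2 ≅ Z.

We work with the vertex ordering a < b < c < d < e < f < g. The simplices of K, each written with vertices in increasing order, are:

  0-simplices (7): a, b, c, d, e, f, g
  1-simplices (21): ab, ac, ad, ae, af, ag, bc, bd, be, bf, bg, cd, ce, cf, cg, de, df, dg, ef, eg, fg
  2-simplices (14): abf, abg, acd, acg, ade, aef, bcd, bce, bdf, beg, cef, cfg, deg, dfg

giving chain groups C_0 ≅ Z^7, C_1 ≅ Z^21, C_2 ≅ Z^14.

∂_1: C_1 → C_0 sends each edge [p,q] (with p < q) to q − p. For instance
  ∂cd = d − c.
The 7×21 boundary matrix has rank 6 and Smith normal form diag(1,1,1,1,1,1).

The boundary map ∂_2: C_2 → C_1 sends each 2-simplex [p,q,r] to [q,r] − [p,r] + [p,q]. For instance
  ∂ade = de − ae + ad,
  ∂acd = cd − ad + ac.
The resulting 21×14 matrix has rank 13, and its Smith normal form has invariant factors (1,1,1,1,1,1,1,1,1,1,1,1,1).

Now H_k = ker ∂_k / im ∂_{k+1}, so:

  H_0: rank C_0 − rank ∂_1 = 7 − 6 = 1, and the invariant factors of ∂_1 are all 1, so H_0 ≅ Z.
  H_1: rank ker ∂_1 − rank ∂_2 = (21 − 6) − 13 = 2, and the invariant factors of ∂_2 are all 1, so H_1 ≅ Z^2.
  H_2: rank ker ∂_2 − rank ∂_3 = (14 − 13) − 0 = 1, and there is no ∂_3, so H_2 ≅ Z.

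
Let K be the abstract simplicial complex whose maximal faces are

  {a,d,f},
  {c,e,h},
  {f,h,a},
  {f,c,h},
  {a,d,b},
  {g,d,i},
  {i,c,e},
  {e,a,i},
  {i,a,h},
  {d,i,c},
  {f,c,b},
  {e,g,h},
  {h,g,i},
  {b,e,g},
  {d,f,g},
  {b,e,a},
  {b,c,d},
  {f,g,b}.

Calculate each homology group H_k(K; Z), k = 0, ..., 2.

H_0 = Z,  H_1 = Z ⊕ Z/2Z,  H_2 = 0.

Order the vertices as a < b < c < d < e < f < g < h < i. Listing each simplex with vertices in this order, K has dimension 2 with simplices:

  0-simplices (9): a, b, c, d, e, f, g, h, i
  1-simplices (27): ab, ad, ae, af, ah, ai, bc, bd, be, bf, bg, cd, ce, cf, ch, ci, df, dg, di, eg, eh, ei, fg, fh, gh, gi, hi
  2-simplices (18): abd, abe, adf, aei, afh, ahi, bcd, bcf, beg, bfg, cdi, ceh, cei, cfh, dfg, dgi, egh, ghi

Hence C_0 ≅ Z^9, C_1 ≅ Z^27, C_2 ≅ Z^18.

Boundary ∂_1: C_1 → C_0 sends each edge [p,q] (with p < q) to q − p. For instance
  ∂af = f − a.
As a 9×27 matrix over Z this has rank 8, with invariant factors (1,1,1,1,1,1,1,1).

The boundary map ∂_2: C_2 → C_1 maps a triangle to the signed sum of its edges. For instance
  ∂aei = ei − ai + ae,
  ∂adf = df − af + ad.
The resulting 27×18 matrix has rank 18, and its Smith normal form has invariant factors (1,1,1,1,1,1,1,1,1,1,1,1,1,1,1,1,1,2).

Computing H_k = (kernel of ∂_k) / (image of ∂_{k+1}):

  H_0: rank C_0 − rank ∂_1 = 9 − 8 = 1, and the invariant factors of ∂_1 are all 1, so H_0 = Z.
  H_1: rank ker ∂_1 − rank ∂_2 = (27 − 8) − 18 = 1, and ∂_2 has invariant factor 2 > 1, so H_1 = Z ⊕ Z/2Z.
  H_2: rank ker ∂_2 − rank ∂_3 = (18 − 18) − 0 = 0, and there is no ∂_3, so H_2 = 0.

(K is a triangulation of the Klein bottle.)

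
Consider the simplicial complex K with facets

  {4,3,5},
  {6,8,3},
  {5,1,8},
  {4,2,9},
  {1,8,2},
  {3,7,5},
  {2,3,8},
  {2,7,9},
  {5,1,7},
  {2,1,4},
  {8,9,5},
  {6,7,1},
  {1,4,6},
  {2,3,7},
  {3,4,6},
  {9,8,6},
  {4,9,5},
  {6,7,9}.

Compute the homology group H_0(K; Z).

Order the vertices as 1 < 2 < 3 < 4 < 5 < 6 < 7 < 8 < 9. Listing each simplex with vertices in this order, K has dimension 2 with simplices:

  0-simplices (9): [1], [2], [3], [4], [5], [6], [7], [8], [9]
  1-simplices (27): (27 of them)
  2-simplices (18): [1,2,4], [1,2,8], [1,4,6], [1,5,7], [1,5,8], [1,6,7], [2,3,7], [2,3,8], [2,4,9], [2,7,9], [3,4,5], [3,4,6], [3,5,7], [3,6,8], [4,5,9], [5,8,9], [6,7,9], [6,8,9]

giving chain groups C_0 ≅ Z^9, C_1 ≅ Z^27, C_2 ≅ Z^18.

∂_1: C_1 → C_0 sends each edge [p,q] (with p < q) to q − p. For instance
  ∂[2,8] = [8] − [2].
The resulting 9×27 matrix has rank 8, and its Smith normal form has invariant factors (1,1,1,1,1,1,1,1).

The boundary map ∂_2: C_2 → C_1 sends each 2-simplex [p,q,r] to [q,r] − [p,r] + [p,q]. For instance
  ∂[1,2,4] = [2,4] − [1,4] + [1,2],
  ∂[1,2,8] = [2,8] − [1,8] + [1,2].
This gives a 27×18 integer matrix of rank 17; reducing to Smith normal form yields diagonal entries (1,1,1,1,1,1,1,1,1,1,1,1,1,1,1,1,1).

Now H_k = ker ∂_k / im ∂_{k+1}, so:

  H_0: rank C_0 − rank ∂_1 = 9 − 8 = 1, and the invariant factors of ∂_1 are all 1, so H_0 = Z.

H_0 ≅ Z.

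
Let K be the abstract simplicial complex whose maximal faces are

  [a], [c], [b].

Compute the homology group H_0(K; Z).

Order the vertices as a < b < c. Listing each simplex with vertices in this order, K has dimension 0 with simplices:

  0-simplices (3): a, b, c

Hence C_0 ≅ Z^3.

From H_k ≅ ker(∂_k) / im(∂_{k+1}) we obtain:

  H_0: rank C_0 − rank ∂_1 = 3 − 0 = 3, and there is no ∂_1, so H_0 ≅ Z^3.

(K is a triangulation of a set of 3 points.)

H_0 ≅ Z^3.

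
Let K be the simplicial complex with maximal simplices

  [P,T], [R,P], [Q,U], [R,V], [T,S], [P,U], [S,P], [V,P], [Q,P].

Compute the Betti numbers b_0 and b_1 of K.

Take the total order P < Q < R < S < T < U < V on the vertex set. Then K (dimension 1) consists of the simplices:

  0-simplices (7): P, Q, R, S, T, U, V
  1-simplices (9): PQ, PR, PS, PT, PU, PV, QU, RV, ST

Hence C_0 ≅ Z^7, C_1 ≅ Z^9.

∂_1: C_1 → C_0 is given by ∂[p,q] = [q] − [p]. For instance
  ∂PR = R − P.
This gives a 7×9 integer matrix of rank 6; reducing to Smith normal form yields diagonal entries (1,1,1,1,1,1).

Computing H_k = (kernel of ∂_k) / (image of ∂_{k+1}):

  H_0: rank C_0 − rank ∂_1 = 7 − 6 = 1, and the invariant factors of ∂_1 are all 1, so H_0 = Z.
  H_1: rank ker ∂_1 − rank ∂_2 = (9 − 6) − 0 = 3, and there is no ∂_2, so H_1 = Z^3.

As a check, the Euler characteristic is 7 − 9 = -2, which agrees with 1 − 3 = -2.
(K is a triangulation of a wedge of 3 circles.)

Hence the Betti numbers are b_0 = 1, b_1 = 3.

b_0 = 1, b_1 = 3.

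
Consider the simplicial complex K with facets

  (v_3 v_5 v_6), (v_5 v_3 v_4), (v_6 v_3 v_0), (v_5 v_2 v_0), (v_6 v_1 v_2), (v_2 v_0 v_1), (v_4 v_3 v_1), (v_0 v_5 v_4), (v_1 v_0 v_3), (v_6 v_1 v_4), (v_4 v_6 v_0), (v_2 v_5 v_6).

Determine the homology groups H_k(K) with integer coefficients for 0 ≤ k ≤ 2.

K has 7 vertices, 18 edges, 12 triangles.
rank ∂_0 = 0, rank ∂_1 = 6 ⇒ b_0 = 7 − 0 − 6 = 1; all invariant factors of ∂_1 are 1 so no torsion. So H_0 = Z.
rank ∂_1 = 6, rank ∂_2 = 12 ⇒ b_1 = 18 − 6 − 12 = 0; ∂_2 has invariant factor(s) [2] giving torsion. So H_1 = Z/2.
rank ∂_2 = 12, rank ∂_3 = 0 ⇒ b_2 = 12 − 12 − 0 = 0. So H_2 = 0.

H_0 = Z,  H_1 = Z/2,  H_2 = 0.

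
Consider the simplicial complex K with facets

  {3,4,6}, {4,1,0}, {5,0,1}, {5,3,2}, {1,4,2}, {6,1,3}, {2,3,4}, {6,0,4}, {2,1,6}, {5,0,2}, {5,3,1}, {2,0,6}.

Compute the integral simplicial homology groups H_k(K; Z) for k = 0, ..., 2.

H_0 ≅ Z,  H_1 ≅ Z/2,  H_2 = 0.

Fix the vertex order 0 < 1 < 2 < 3 < 4 < 5 < 6 and write every simplex with vertices in increasing order. Then dim K = 2 and the simplices of K are:

  0-simplices (7): [0], [1], [2], [3], [4], [5], [6]
  1-simplices (18): [0,1], [0,2], [0,4], [0,5], [0,6], [1,2], [1,3], [1,4], [1,5], [1,6], [2,3], [2,4], [2,5], [2,6], [3,4], [3,5], [3,6], [4,6]
  2-simplices (12): [0,1,4], [0,1,5], [0,2,5], [0,2,6], [0,4,6], [1,2,4], [1,2,6], [1,3,5], [1,3,6], [2,3,4], [2,3,5], [3,4,6]

giving chain groups C_0 ≅ Z^7, C_1 ≅ Z^18, C_2 ≅ Z^12.

∂_1: C_1 → C_0 sends each edge [p,q] (with p < q) to q − p.
The 7×18 boundary matrix has rank 6 and Smith normal form diag(1,1,1,1,1,1).

The boundary map ∂_2: C_2 → C_1 maps a triangle to the signed sum of its edges. For instance
  ∂[2,3,5] = [3,5] − [2,5] + [2,3],
  ∂[0,1,5] = [1,5] − [0,5] + [0,1].
As a 18×12 matrix over Z this has rank 12, with invariant factors (1,1,1,1,1,1,1,1,1,1,1,2).

Computing H_k = (kernel of ∂_k) / (image of ∂_{k+1}):

  H_0: rank C_0 − rank ∂_1 = 7 − 6 = 1, and the invariant factors of ∂_1 are all 1, so H_0 = Z.
  H_1: rank ker ∂_1 − rank ∂_2 = (18 − 6) − 12 = 0, and ∂_2 has invariant factor 2 > 1, so H_1 = Z/2.
  H_2: rank ker ∂_2 − rank ∂_3 = (12 − 12) − 0 = 0, and there is no ∂_3, so H_2 = 0.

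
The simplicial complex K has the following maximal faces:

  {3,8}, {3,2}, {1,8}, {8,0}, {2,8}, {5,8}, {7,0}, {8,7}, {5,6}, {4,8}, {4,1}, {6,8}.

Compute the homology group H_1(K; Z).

Order the vertices as 0 < 1 < 2 < 3 < 4 < 5 < 6 < 7 < 8. Listing each simplex with vertices in this order, K has dimension 1 with simplices:

  0-simplices (9): [0], [1], [2], [3], [4], [5], [6], [7], [8]
  1-simplices (12): [0,7], [0,8], [1,4], [1,8], [2,3], [2,8], [3,8], [4,8], [5,6], [5,8], [6,8], [7,8]

Hence C_0 ≅ Z^9, C_1 ≅ Z^12.

∂_1: C_1 → C_0 maps an edge to its endpoints' difference, ∂[p,q] = q − p. For instance
  ∂[5,6] = [6] − [5].
The 9×12 boundary matrix has rank 8 and Smith normal form diag(1,1,1,1,1,1,1,1).

Reading off H_k = ker ∂_k / im ∂_{k+1}:

  H_1: rank ker ∂_1 − rank ∂_2 = (12 − 8) − 0 = 4, and there is no ∂_2, so H_1 ≅ Z^4.

(K is a triangulation of a wedge of 4 circles.)

H_1 = Z^4.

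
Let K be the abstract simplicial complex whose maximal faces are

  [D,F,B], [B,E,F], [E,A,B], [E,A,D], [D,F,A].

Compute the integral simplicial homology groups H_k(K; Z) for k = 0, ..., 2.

H_0 = Z,  H_1 = Z,  H_2 = 0.

K has 5 vertices, 10 edges, 5 triangles.
rank ∂_0 = 0, rank ∂_1 = 4 ⇒ b_0 = 5 − 0 − 4 = 1; all invariant factors of ∂_1 are 1 so no torsion. So H_0 ≅ Z.
rank ∂_1 = 4, rank ∂_2 = 5 ⇒ b_1 = 10 − 4 − 5 = 1; all invariant factors of ∂_2 are 1 so no torsion. So H_1 ≅ Z.
rank ∂_2 = 5, rank ∂_3 = 0 ⇒ b_2 = 5 − 5 − 0 = 0. So H_2 ≅ 0.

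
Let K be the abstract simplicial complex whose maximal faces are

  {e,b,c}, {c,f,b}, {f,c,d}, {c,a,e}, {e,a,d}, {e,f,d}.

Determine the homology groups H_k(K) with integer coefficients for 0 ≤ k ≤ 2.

H_0 = Z,  H_1 = Z,  H_2 = 0.

K has 6 vertices, 12 edges, 6 triangles.
rank ∂_0 = 0, rank ∂_1 = 5 ⇒ b_0 = 6 − 0 − 5 = 1; all invariant factors of ∂_1 are 1 so no torsion. So H_0 ≅ Z.
rank ∂_1 = 5, rank ∂_2 = 6 ⇒ b_1 = 12 − 5 − 6 = 1; all invariant factors of ∂_2 are 1 so no torsion. So H_1 ≅ Z.
rank ∂_2 = 6, rank ∂_3 = 0 ⇒ b_2 = 6 − 6 − 0 = 0. So H_2 ≅ 0.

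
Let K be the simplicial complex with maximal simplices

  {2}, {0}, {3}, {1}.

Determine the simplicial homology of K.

H_0 = Z^4.

Take the total order 0 < 1 < 2 < 3 on the vertex set. Then K (dimension 0) consists of the simplices:

  0-simplices (4): [0], [1], [2], [3]

Hence C_0 ≅ Z^4.

Now H_k = ker ∂_k / im ∂_{k+1}, so:

  H_0: rank C_0 − rank ∂_1 = 4 − 0 = 4, and there is no ∂_1, so H_0 ≅ Z^4.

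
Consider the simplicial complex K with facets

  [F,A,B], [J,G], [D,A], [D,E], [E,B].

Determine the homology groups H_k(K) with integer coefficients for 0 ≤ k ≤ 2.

We work with the vertex ordering A < B < D < E < F < G < J. The simplices of K, each written with vertices in increasing order, are:

  0-simplices (7): A, B, D, E, F, G, J
  1-simplices (7): AB, AD, AF, BE, BF, DE, GJ
  2-simplices (1): ABF

so the chain groups are C_0 ≅ Z^7, C_1 ≅ Z^7, C_2 ≅ Z^1.

The boundary map ∂_1: C_1 → C_0 is given by ∂[p,q] = [q] − [p]. For instance
  ∂BE = E − B.
This gives a 7×7 integer matrix of rank 5; reducing to Smith normal form yields diagonal entries (1,1,1,1,1).

The boundary map ∂_2: C_2 → C_1 acts by ∂[p,q,r] = [q,r] − [p,r] + [p,q]. For instance
  ∂ABF = BF − AF + AB.
The resulting 7×1 matrix has rank 1, and its Smith normal form has invariant factors (1).

Computing H_k = (kernel of ∂_k) / (image of ∂_{k+1}):

  H_0: rank C_0 − rank ∂_1 = 7 − 5 = 2, and the invariant factors of ∂_1 are all 1, so H_0 ≅ Z^2.
  H_1: rank ker ∂_1 − rank ∂_2 = (7 − 5) − 1 = 1, and the invariant factors of ∂_2 are all 1, so H_1 ≅ Z.
  H_2: rank ker ∂_2 − rank ∂_3 = (1 − 1) − 0 = 0, and there is no ∂_3, so H_2 ≅ 0.

H_0 = Z^2,  H_1 = Z,  H_2 = 0.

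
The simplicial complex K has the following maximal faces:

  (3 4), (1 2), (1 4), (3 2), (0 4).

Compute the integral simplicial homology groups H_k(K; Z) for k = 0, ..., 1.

Take the total order 0 < 1 < 2 < 3 < 4 on the vertex set. Then K (dimension 1) consists of the simplices:

  0-simplices (5): [0], [1], [2], [3], [4]
  1-simplices (5): [0,4], [1,2], [1,4], [2,3], [3,4]

so the chain groups are C_0 ≅ Z^5, C_1 ≅ Z^5.

∂_1: C_1 → C_0 is given by ∂[p,q] = [q] − [p].
This gives a 5×5 integer matrix of rank 4; reducing to Smith normal form yields diagonal entries (1,1,1,1).

From H_k ≅ ker(∂_k) / im(∂_{k+1}) we obtain:

  H_0: rank C_0 − rank ∂_1 = 5 − 4 = 1, and the invariant factors of ∂_1 are all 1, so H_0 ≅ Z.
  H_1: rank ker ∂_1 − rank ∂_2 = (5 − 4) − 0 = 1, and there is no ∂_2, so H_1 ≅ Z.

As a check, the Euler characteristic is 5 − 5 = 0, which agrees with 1 − 1 = 0.

H_0 ≅ Z,  H_1 ≅ Z.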